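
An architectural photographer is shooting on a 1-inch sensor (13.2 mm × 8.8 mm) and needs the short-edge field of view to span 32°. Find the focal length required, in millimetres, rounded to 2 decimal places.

15.34 mm

From α = 2·arctan(h/2f) we get f = h / (2·tan(α/2)).
With h = 8.8 mm and α/2 = 16°, tan(α/2) ≈ 0.28675, so f ≈ 8.8 / 0.57349 ≈ 15.3446 mm.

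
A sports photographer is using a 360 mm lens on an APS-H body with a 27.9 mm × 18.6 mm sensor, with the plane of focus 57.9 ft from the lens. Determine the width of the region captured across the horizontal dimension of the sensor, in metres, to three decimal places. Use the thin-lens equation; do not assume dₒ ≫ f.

dₒ: 57.9 ft × 304.8 mm/ft = 17647.92 mm.
Similar triangles through the lens centre give W/dₒ = w/dᵢ; with 1/f = 1/dₒ + 1/dᵢ this gives W = w·(dₒ − f)/f.
W = 27.9 mm × (17647.9 − 360) / 360 = 27.9 × 48.0220 ≈ 1339.814 mm = 1.33981 m.

1.340 m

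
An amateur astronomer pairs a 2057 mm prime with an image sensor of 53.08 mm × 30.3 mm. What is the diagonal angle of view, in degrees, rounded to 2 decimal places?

Sensor diagonal = √(53.08² + 30.3²) = √3735.5764 ≈ 61.1194 mm.
Angle of view α = 2·arctan(d/2f) with d = 61.1194 mm and f = 2057 mm.
d/2f = 0.01486; arctan(0.01486) ≈ 0.8511°, so α ≈ 1.7023°.

1.70°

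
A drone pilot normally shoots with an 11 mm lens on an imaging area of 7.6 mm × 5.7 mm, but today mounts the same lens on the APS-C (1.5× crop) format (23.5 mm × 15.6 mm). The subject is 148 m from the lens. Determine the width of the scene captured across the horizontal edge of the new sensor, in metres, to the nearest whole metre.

316 m

The focal length stays 11 mm; the relevant sensor dimension is now w = 23.5 mm. Object distance dₒ = 148 m = 148000 mm.
Thin-lens field width W = w·(dₒ − f)/f = 23.5 × (148000 − 11)/11 ≈ 316158.318 mm = 316.158 m.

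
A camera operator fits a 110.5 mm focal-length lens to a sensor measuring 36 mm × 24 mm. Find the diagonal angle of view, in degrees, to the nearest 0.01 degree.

22.15°

Sensor diagonal = √(36² + 24²) = √1872.0000 ≈ 43.2666 mm.
Angle of view α = 2·arctan(d/2f) with d = 43.2666 mm and f = 110.5 mm.
d/2f = 0.19578; arctan(0.19578) ≈ 11.0771°, so α ≈ 22.1541°.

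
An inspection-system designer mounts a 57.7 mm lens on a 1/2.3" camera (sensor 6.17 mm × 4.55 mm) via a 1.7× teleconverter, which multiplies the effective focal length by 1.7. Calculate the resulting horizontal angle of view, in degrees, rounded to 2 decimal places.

Effective focal length f = 57.7 × 1.7 = 98.09 mm.
α = 2·arctan(6.17 / (2 × 98.09)) = 2·arctan(0.03145) ≈ 3.6028°.

3.60°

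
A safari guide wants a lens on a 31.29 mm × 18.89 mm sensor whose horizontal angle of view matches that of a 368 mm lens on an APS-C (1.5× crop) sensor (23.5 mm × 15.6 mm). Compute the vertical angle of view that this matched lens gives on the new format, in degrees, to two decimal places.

2.21°

Equal horizontal AOV ⇒ f₂ = f₁ · 31.29/23.5 = 368 × 1.33149 ≈ 489.9881 mm.
Vertical AOV on the new format = 2·arctan(18.89 / (2 × 489.9881)) = 2·arctan(0.01928) ≈ 2.2086°.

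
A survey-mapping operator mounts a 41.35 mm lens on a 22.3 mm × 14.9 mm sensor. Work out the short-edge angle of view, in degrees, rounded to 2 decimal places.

Angle of view α = 2·arctan(h/2f) with h = 14.9 mm and f = 41.35 mm.
h/2f = 0.18017; arctan(0.18017) ≈ 10.2134°, so α ≈ 20.4267°.

20.43°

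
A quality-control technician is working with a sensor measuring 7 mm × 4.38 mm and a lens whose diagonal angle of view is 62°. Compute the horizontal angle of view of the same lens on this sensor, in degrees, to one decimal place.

Sensor diagonal = √(7² + 4.38²) = √68.1844 ≈ 8.2574 mm.
From the diagonal AOV: f = 8.2574 / (2·tan(31°)) = 8.2574 / 1.20172 ≈ 6.8713 mm.
Horizontal AOV = 2·arctan(7 / (2 × 6.8713)) = 2·arctan(0.50937) ≈ 53.9854°.

54.0°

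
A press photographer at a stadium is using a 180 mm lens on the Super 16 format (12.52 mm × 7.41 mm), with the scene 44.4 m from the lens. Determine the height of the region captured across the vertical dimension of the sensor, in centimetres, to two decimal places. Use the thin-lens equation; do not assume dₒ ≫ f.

182.04 cm

dₒ: 44.4 m = 44400 mm.
Similar triangles through the lens centre give W/dₒ = h/dᵢ; with 1/f = 1/dₒ + 1/dᵢ this gives W = h·(dₒ − f)/f.
W = 7.41 mm × (44400 − 180) / 180 = 7.41 × 245.6667 ≈ 1820.390 mm = 182.039 cm.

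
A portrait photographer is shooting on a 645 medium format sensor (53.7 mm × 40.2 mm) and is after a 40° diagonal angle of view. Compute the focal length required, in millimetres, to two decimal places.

92.15 mm

Sensor diagonal = √(53.7² + 40.2²) = √4499.7300 ≈ 67.0800 mm.
From α = 2·arctan(d/2f) we get f = d / (2·tan(α/2)).
With d = 67.0800 mm and α/2 = 20°, tan(α/2) ≈ 0.36397, so f ≈ 67.0800 / 0.72794 ≈ 92.1504 mm.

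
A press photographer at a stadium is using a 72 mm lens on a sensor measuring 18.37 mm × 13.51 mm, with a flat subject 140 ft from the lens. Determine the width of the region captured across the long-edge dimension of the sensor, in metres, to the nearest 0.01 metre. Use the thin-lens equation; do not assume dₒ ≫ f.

10.87 m

dₒ: 140 ft × 304.8 mm/ft = 42672.00 mm.
Similar triangles through the lens centre give W/dₒ = w/dᵢ; with 1/f = 1/dₒ + 1/dᵢ this gives W = w·(dₒ − f)/f.
W = 18.37 mm × (42672 − 72) / 72 = 18.37 × 591.6666 ≈ 10868.916 mm = 10.8689 m.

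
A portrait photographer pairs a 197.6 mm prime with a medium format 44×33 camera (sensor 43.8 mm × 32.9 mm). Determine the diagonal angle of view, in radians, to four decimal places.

Sensor diagonal = √(43.8² + 32.9²) = √3000.8500 ≈ 54.7800 mm.
Angle of view α = 2·arctan(d/2f) with d = 54.7800 mm and f = 197.6 mm.
d/2f = 0.13861; arctan(0.13861) ≈ 0.1377 rad, so α ≈ 0.2755 rad.

0.2755 rad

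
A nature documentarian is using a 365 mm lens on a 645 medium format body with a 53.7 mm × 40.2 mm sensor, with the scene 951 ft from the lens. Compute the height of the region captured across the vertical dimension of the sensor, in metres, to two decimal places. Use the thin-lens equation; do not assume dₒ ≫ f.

31.88 m

dₒ: 951 ft × 304.8 mm/ft = 289864.79 mm.
Similar triangles through the lens centre give W/dₒ = h/dᵢ; with 1/f = 1/dₒ + 1/dᵢ this gives W = h·(dₒ − f)/f.
W = 40.2 mm × (289865 − 365) / 365 = 40.2 × 793.1501 ≈ 31884.634 mm = 31.8846 m.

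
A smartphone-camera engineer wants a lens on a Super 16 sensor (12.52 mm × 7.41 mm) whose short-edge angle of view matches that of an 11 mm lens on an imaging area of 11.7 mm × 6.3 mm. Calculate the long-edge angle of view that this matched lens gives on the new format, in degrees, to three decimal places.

51.639°

Equal short-edge AOV ⇒ f₂ = f₁ · 7.41/6.3 = 11 × 1.17619 ≈ 12.9381 mm.
Long-edge AOV on the new format = 2·arctan(12.52 / (2 × 12.9381)) = 2·arctan(0.48384) ≈ 51.6393°.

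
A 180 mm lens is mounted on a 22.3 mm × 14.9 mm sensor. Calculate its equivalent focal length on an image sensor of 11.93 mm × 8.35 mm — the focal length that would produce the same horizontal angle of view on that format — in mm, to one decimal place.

96.3 mm

Equal angle of view means equal width/f ratio, so f₂ = f₁ · (width₂/width₁) = 180 × 11.93/22.3.
f₂ = 180 × 0.53498 ≈ 96.296 mm.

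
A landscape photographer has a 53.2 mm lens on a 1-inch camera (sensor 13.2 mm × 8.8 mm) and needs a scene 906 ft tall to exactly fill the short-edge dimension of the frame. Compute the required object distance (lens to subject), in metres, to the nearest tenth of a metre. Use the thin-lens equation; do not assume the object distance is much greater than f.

W: 906 ft × 304.8 mm/ft = 276148.79 mm.
Magnification m = h/W = dᵢ/dₒ; combined with 1/f = 1/dₒ + 1/dᵢ this gives dₒ = f·(1 + W/h).
dₒ = 53.2 mm × (1 + 276149/8.8) = 53.2 × 31381.5445 ≈ 1669498.165 mm = 1669.5 m.

1669.5 m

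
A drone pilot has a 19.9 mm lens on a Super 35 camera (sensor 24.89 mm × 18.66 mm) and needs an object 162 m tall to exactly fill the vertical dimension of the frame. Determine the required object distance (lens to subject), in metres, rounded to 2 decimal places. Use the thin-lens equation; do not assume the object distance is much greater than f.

172.79 m

W: 162 m = 162000 mm.
Magnification m = h/W = dᵢ/dₒ; combined with 1/f = 1/dₒ + 1/dᵢ this gives dₒ = f·(1 + W/h).
dₒ = 19.9 mm × (1 + 162000/18.66) = 19.9 × 8682.6720 ≈ 172785.173 mm = 172.785 m.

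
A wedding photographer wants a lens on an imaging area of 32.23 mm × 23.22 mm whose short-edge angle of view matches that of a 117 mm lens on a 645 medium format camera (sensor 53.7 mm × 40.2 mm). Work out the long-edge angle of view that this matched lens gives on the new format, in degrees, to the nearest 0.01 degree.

Equal short-edge AOV ⇒ f₂ = f₁ · 23.22/40.2 = 117 × 0.57761 ≈ 67.5806 mm.
Long-edge AOV on the new format = 2·arctan(32.23 / (2 × 67.5806)) = 2·arctan(0.23846) ≈ 26.8241°.

26.82°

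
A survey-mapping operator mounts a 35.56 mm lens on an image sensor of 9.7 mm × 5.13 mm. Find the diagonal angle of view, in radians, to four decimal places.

Sensor diagonal = √(9.7² + 5.13²) = √120.4069 ≈ 10.9730 mm.
Angle of view α = 2·arctan(d/2f) with d = 10.9730 mm and f = 35.56 mm.
d/2f = 0.15429; arctan(0.15429) ≈ 0.1531 rad, so α ≈ 0.3062 rad.

0.3062 rad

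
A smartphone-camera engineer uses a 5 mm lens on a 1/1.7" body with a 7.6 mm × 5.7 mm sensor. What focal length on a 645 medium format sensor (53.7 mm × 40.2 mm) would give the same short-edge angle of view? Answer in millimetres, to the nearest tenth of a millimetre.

35.3 mm

Equal angle of view means equal height/f ratio, so f₂ = f₁ · (height₂/height₁) = 5 × 40.2/5.7.
f₂ = 5 × 7.05263 ≈ 35.263 mm.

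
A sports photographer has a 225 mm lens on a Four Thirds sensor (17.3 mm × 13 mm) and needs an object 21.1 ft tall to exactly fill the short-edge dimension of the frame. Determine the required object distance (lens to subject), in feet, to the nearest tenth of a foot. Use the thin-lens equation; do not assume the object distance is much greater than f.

W: 21.1 ft × 304.8 mm/ft = 6431.28 mm.
Magnification m = h/W = dᵢ/dₒ; combined with 1/f = 1/dₒ + 1/dᵢ this gives dₒ = f·(1 + W/h).
dₒ = 225 mm × (1 + 6431.28/13) = 225 × 495.7138 ≈ 111535.612 mm = 111535.612/304.8 ft = 365.93 ft.

365.9 ft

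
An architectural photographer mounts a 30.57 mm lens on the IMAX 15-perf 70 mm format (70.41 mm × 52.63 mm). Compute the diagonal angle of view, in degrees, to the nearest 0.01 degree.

110.36°

Sensor diagonal = √(70.41² + 52.63²) = √7727.4850 ≈ 87.9061 mm.
Angle of view α = 2·arctan(d/2f) with d = 87.9061 mm and f = 30.57 mm.
d/2f = 1.43778; arctan(1.43778) ≈ 55.1808°, so α ≈ 110.3616°.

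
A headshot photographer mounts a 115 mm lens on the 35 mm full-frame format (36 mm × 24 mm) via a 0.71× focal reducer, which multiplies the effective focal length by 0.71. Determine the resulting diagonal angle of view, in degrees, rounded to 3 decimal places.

29.679°

Effective focal length f = 115 × 0.71 = 81.65 mm.
Sensor diagonal = √(36² + 24²) = √1872.0000 ≈ 43.2666 mm.
α = 2·arctan(43.267 / (2 × 81.65)) = 2·arctan(0.26495) ≈ 29.6793°.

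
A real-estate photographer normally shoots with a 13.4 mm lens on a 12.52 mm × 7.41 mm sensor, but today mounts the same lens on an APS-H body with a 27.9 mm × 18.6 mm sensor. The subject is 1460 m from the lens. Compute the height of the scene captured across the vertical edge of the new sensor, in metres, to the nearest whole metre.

The focal length stays 13.4 mm; the relevant sensor dimension is now h = 18.6 mm. Object distance dₒ = 1460 m = 1.46e+06 mm.
Thin-lens field height W = h·(dₒ − f)/f = 18.6 × (1.46e+06 − 13.4)/13.4 ≈ 2026548.564 mm = 2026.55 m.

2027 m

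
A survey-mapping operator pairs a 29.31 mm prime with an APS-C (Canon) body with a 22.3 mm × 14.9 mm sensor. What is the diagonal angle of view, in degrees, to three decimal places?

49.170°

Sensor diagonal = √(22.3² + 14.9²) = √719.3000 ≈ 26.8198 mm.
Angle of view α = 2·arctan(d/2f) with d = 26.8198 mm and f = 29.31 mm.
d/2f = 0.45752; arctan(0.45752) ≈ 24.5850°, so α ≈ 49.1700°.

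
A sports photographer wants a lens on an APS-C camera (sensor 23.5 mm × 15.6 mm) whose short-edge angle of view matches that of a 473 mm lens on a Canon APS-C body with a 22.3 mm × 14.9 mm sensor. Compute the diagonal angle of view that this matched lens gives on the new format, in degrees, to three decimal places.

Equal short-edge AOV ⇒ f₂ = f₁ · 15.6/14.9 = 473 × 1.04698 ≈ 495.2215 mm.
Sensor diagonal = √(23.5² + 15.6²) = √795.6100 ≈ 28.2066 mm.
Diagonal AOV on the new format = 2·arctan(28.2066 / (2 × 495.2215)) = 2·arctan(0.02848) ≈ 3.2625°.

3.263°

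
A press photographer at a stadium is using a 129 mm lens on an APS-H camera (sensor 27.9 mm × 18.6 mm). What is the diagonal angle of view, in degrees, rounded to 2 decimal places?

14.81°

Sensor diagonal = √(27.9² + 18.6²) = √1124.3700 ≈ 33.5316 mm.
Angle of view α = 2·arctan(d/2f) with d = 33.5316 mm and f = 129 mm.
d/2f = 0.12997; arctan(0.12997) ≈ 7.4051°, so α ≈ 14.8102°.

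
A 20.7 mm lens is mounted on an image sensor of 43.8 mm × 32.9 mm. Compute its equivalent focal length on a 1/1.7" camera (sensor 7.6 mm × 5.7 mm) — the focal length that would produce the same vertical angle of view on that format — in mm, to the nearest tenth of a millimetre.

Equal angle of view means equal height/f ratio, so f₂ = f₁ · (height₂/height₁) = 20.7 × 5.7/32.9.
f₂ = 20.7 × 0.17325 ≈ 3.586 mm.

3.6 mm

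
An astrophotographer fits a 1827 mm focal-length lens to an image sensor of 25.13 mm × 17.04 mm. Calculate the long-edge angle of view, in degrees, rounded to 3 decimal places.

Angle of view α = 2·arctan(w/2f) with w = 25.13 mm and f = 1827 mm.
w/2f = 0.00688; arctan(0.00688) ≈ 0.3940°, so α ≈ 0.7881°.

0.788°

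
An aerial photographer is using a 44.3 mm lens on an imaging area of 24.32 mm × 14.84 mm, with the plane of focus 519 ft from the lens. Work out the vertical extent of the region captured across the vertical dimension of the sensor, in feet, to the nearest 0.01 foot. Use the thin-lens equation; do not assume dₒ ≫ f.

173.81 ft

dₒ: 519 ft × 304.8 mm/ft = 158191.19 mm.
Similar triangles through the lens centre give W/dₒ = h/dᵢ; with 1/f = 1/dₒ + 1/dᵢ this gives W = h·(dₒ − f)/f.
W = 14.84 mm × (158191 − 44.3) / 44.3 = 14.84 × 3569.9073 ≈ 52977.425 mm = 52977.425/304.8 ft = 173.81 ft.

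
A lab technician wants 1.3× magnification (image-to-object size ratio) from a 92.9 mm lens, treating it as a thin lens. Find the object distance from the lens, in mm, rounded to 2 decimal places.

164.36 mm

With m = dᵢ/dₒ and 1/f = 1/dₒ + 1/dᵢ, substituting dᵢ = m·dₒ gives 1/f = (1 + 1/m)/dₒ, hence dₒ = f·(1 + 1/m).
dₒ = 92.9 × (1 + 1/1.3) = 92.9 × 1.76923 ≈ 164.362 mm.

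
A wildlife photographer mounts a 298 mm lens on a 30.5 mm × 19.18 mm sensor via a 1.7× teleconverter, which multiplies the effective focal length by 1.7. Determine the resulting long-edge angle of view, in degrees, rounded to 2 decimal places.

3.45°

Effective focal length f = 298 × 1.7 = 506.6 mm.
α = 2·arctan(30.5 / (2 × 506.6)) = 2·arctan(0.03010) ≈ 3.4485°.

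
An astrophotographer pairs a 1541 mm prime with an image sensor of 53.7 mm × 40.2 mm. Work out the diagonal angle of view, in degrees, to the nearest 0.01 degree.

Sensor diagonal = √(53.7² + 40.2²) = √4499.7300 ≈ 67.0800 mm.
Angle of view α = 2·arctan(d/2f) with d = 67.0800 mm and f = 1541 mm.
d/2f = 0.02177; arctan(0.02177) ≈ 1.2469°, so α ≈ 2.4937°.

2.49°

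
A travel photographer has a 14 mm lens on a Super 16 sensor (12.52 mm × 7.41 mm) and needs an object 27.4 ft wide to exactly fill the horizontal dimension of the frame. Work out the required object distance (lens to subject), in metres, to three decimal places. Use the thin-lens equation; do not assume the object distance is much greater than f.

9.353 m

W: 27.4 ft × 304.8 mm/ft = 8351.52 mm.
Magnification m = w/W = dᵢ/dₒ; combined with 1/f = 1/dₒ + 1/dᵢ this gives dₒ = f·(1 + W/w).
dₒ = 14 mm × (1 + 8351.52/12.52) = 14 × 668.0543 ≈ 9352.760 mm = 9.35276 m.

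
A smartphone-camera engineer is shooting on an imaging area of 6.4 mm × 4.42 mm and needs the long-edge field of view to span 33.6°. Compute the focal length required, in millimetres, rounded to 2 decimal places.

10.60 mm

From α = 2·arctan(w/2f) we get f = w / (2·tan(α/2)).
With w = 6.4 mm and α/2 = 16.8°, tan(α/2) ≈ 0.30192, so f ≈ 6.4 / 0.60384 ≈ 10.5989 mm.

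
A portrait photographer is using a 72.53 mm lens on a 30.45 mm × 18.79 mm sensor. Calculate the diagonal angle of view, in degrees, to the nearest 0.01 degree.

Sensor diagonal = √(30.45² + 18.79²) = √1280.2666 ≈ 35.7808 mm.
Angle of view α = 2·arctan(d/2f) with d = 35.7808 mm and f = 72.53 mm.
d/2f = 0.24666; arctan(0.24666) ≈ 13.8561°, so α ≈ 27.7122°.

27.71°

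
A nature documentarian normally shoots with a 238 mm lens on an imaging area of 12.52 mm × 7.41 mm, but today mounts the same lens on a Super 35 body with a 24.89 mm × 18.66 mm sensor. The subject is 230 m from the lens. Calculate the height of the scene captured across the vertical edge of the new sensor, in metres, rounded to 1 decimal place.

18.0 m

The focal length stays 238 mm; the relevant sensor dimension is now h = 18.66 mm. Object distance dₒ = 230 m = 230000 mm.
Thin-lens field height W = h·(dₒ − f)/f = 18.66 × (230000 − 238)/238 ≈ 18014.113 mm = 18.0141 m.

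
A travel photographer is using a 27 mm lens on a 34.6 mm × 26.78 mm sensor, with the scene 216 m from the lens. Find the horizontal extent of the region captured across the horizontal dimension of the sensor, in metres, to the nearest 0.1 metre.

276.8 m

dₒ: 216 m = 216000 mm.
Similar triangles through the lens centre give W/dₒ = w/dᵢ; with 1/f = 1/dₒ + 1/dᵢ this gives W = w·(dₒ − f)/f.
W = 34.6 mm × (216000 − 27) / 27 = 34.6 × 7999.0000 ≈ 276765.400 mm = 276.765 m.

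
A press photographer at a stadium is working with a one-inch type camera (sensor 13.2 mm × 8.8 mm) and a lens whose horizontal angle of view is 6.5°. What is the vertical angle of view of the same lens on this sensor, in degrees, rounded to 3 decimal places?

From the horizontal AOV: f = 13.2 / (2·tan(3.25°)) = 13.2 / 0.11357 ≈ 116.2297 mm.
Vertical AOV = 2·arctan(8.8 / (2 × 116.2297)) = 2·arctan(0.03786) ≈ 4.3359°.

4.336°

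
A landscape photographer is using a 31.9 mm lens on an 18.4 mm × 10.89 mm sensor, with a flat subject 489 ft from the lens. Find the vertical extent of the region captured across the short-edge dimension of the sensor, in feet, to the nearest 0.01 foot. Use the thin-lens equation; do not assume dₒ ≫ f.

166.90 ft

dₒ: 489 ft × 304.8 mm/ft = 149047.20 mm.
Similar triangles through the lens centre give W/dₒ = h/dᵢ; with 1/f = 1/dₒ + 1/dᵢ this gives W = h·(dₒ − f)/f.
W = 10.89 mm × (149047 − 31.9) / 31.9 = 10.89 × 4671.3259 ≈ 50870.739 mm = 50870.739/304.8 ft = 166.899 ft.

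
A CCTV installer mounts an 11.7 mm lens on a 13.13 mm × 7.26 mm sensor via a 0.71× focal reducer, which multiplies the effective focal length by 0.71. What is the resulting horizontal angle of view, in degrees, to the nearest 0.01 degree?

76.64°

Effective focal length f = 11.7 × 0.71 = 8.307 mm.
α = 2·arctan(13.13 / (2 × 8.307)) = 2·arctan(0.79030) ≈ 76.6384°.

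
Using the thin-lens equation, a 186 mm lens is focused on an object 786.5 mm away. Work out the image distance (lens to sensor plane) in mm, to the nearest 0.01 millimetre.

243.61 mm

1/dᵢ = 1/f − 1/dₒ = 1/186 − 1/786.5 = 0.0041049 mm⁻¹.
dᵢ = 1/0.0041049 ≈ 243.6120 mm.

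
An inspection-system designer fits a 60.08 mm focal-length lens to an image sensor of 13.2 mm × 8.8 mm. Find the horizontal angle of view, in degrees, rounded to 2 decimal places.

Angle of view α = 2·arctan(w/2f) with w = 13.2 mm and f = 60.08 mm.
w/2f = 0.10985; arctan(0.10985) ≈ 6.2690°, so α ≈ 12.5380°.

12.54°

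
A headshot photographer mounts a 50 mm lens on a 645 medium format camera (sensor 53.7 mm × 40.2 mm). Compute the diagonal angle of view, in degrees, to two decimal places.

67.71°

Sensor diagonal = √(53.7² + 40.2²) = √4499.7300 ≈ 67.0800 mm.
Angle of view α = 2·arctan(d/2f) with d = 67.0800 mm and f = 50 mm.
d/2f = 0.67080; arctan(0.67080) ≈ 33.8537°, so α ≈ 67.7074°.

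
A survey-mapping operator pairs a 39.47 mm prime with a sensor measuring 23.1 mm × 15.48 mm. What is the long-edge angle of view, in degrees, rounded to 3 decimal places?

Angle of view α = 2·arctan(w/2f) with w = 23.1 mm and f = 39.47 mm.
w/2f = 0.29263; arctan(0.29263) ≈ 16.3109°, so α ≈ 32.6218°.

32.622°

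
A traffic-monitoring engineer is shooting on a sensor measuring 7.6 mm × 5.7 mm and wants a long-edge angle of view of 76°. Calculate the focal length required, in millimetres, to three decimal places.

From α = 2·arctan(w/2f) we get f = w / (2·tan(α/2)).
With w = 7.6 mm and α/2 = 38°, tan(α/2) ≈ 0.78129, so f ≈ 7.6 / 1.56257 ≈ 4.8638 mm.

4.864 mm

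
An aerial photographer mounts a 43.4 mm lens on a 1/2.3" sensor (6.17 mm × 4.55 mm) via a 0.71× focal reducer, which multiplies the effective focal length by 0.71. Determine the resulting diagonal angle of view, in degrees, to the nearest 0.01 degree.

14.18°

Effective focal length f = 43.4 × 0.71 = 30.814 mm.
Sensor diagonal = √(6.17² + 4.55²) = √58.7714 ≈ 7.6663 mm.
α = 2·arctan(7.666 / (2 × 30.814)) = 2·arctan(0.12440) ≈ 14.1818°.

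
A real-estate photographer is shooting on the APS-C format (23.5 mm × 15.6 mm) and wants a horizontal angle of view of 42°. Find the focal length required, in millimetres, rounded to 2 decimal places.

30.61 mm

From α = 2·arctan(w/2f) we get f = w / (2·tan(α/2)).
With w = 23.5 mm and α/2 = 21°, tan(α/2) ≈ 0.38386, so f ≈ 23.5 / 0.76773 ≈ 30.6098 mm.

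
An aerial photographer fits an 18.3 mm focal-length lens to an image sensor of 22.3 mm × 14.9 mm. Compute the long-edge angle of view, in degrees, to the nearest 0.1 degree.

62.7°

Angle of view α = 2·arctan(w/2f) with w = 22.3 mm and f = 18.3 mm.
w/2f = 0.60929; arctan(0.60929) ≈ 31.3535°, so α ≈ 62.7070°.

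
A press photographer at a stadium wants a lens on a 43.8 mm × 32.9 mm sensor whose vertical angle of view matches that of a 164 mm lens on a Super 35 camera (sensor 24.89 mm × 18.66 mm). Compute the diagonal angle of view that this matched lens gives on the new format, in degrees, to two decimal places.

10.82°

Equal vertical AOV ⇒ f₂ = f₁ · 32.9/18.66 = 164 × 1.76313 ≈ 289.1533 mm.
Sensor diagonal = √(43.8² + 32.9²) = √3000.8500 ≈ 54.7800 mm.
Diagonal AOV on the new format = 2·arctan(54.7800 / (2 × 289.1533)) = 2·arctan(0.09472) ≈ 10.8224°.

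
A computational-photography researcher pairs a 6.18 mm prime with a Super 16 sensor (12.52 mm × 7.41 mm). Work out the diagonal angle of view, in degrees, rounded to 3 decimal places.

99.299°

Sensor diagonal = √(12.52² + 7.41²) = √211.6585 ≈ 14.5485 mm.
Angle of view α = 2·arctan(d/2f) with d = 14.5485 mm and f = 6.18 mm.
d/2f = 1.17706; arctan(1.17706) ≈ 49.6497°, so α ≈ 99.2994°.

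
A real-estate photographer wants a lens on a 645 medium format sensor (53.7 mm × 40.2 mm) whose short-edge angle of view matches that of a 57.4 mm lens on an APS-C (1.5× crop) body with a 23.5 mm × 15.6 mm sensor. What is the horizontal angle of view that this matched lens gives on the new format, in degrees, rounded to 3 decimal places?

Equal short-edge AOV ⇒ f₂ = f₁ · 40.2/15.6 = 57.4 × 2.57692 ≈ 147.9154 mm.
Horizontal AOV on the new format = 2·arctan(53.7 / (2 × 147.9154)) = 2·arctan(0.18152) ≈ 20.5769°.

20.577°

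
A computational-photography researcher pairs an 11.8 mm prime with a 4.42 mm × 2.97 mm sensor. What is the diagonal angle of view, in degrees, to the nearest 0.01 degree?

Sensor diagonal = √(4.42² + 2.97²) = √28.3573 ≈ 5.3252 mm.
Angle of view α = 2·arctan(d/2f) with d = 5.3252 mm and f = 11.8 mm.
d/2f = 0.22564; arctan(0.22564) ≈ 12.7154°, so α ≈ 25.4308°.

25.43°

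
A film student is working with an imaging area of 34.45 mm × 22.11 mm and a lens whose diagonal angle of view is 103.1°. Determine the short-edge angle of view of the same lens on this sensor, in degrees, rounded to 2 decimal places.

68.45°

Sensor diagonal = √(34.45² + 22.11²) = √1675.6546 ≈ 40.9348 mm.
From the diagonal AOV: f = 40.9348 / (2·tan(51.55°)) = 40.9348 / 2.51885 ≈ 16.2513 mm.
Short-edge AOV = 2·arctan(22.11 / (2 × 16.2513)) = 2·arctan(0.68025) ≈ 68.4511°.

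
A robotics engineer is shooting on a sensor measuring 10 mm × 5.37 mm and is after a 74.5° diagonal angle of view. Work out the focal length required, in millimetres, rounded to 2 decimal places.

7.46 mm

Sensor diagonal = √(10² + 5.37²) = √128.8369 ≈ 11.3506 mm.
From α = 2·arctan(d/2f) we get f = d / (2·tan(α/2)).
With d = 11.3506 mm and α/2 = 37.25°, tan(α/2) ≈ 0.76042, so f ≈ 11.3506 / 1.52084 ≈ 7.4634 mm.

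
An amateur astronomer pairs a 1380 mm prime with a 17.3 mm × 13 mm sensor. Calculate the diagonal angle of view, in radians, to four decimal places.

0.0157 rad

Sensor diagonal = √(17.3² + 13²) = √468.2900 ≈ 21.6400 mm.
Angle of view α = 2·arctan(d/2f) with d = 21.6400 mm and f = 1380 mm.
d/2f = 0.00784; arctan(0.00784) ≈ 0.0078 rad, so α ≈ 0.0157 rad.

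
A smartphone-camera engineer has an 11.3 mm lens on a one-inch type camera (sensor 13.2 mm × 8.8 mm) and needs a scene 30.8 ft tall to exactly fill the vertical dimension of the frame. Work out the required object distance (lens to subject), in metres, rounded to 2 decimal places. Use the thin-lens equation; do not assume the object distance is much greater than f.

12.07 m

W: 30.8 ft × 304.8 mm/ft = 9387.84 mm.
Magnification m = h/W = dᵢ/dₒ; combined with 1/f = 1/dₒ + 1/dᵢ this gives dₒ = f·(1 + W/h).
dₒ = 11.3 mm × (1 + 9387.84/8.8) = 11.3 × 1067.8000 ≈ 12066.140 mm = 12.0661 m.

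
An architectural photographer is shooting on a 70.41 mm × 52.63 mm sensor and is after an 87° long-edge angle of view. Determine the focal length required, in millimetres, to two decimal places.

From α = 2·arctan(w/2f) we get f = w / (2·tan(α/2)).
With w = 70.41 mm and α/2 = 43.5°, tan(α/2) ≈ 0.94896, so f ≈ 70.41 / 1.89793 ≈ 37.0983 mm.

37.10 mm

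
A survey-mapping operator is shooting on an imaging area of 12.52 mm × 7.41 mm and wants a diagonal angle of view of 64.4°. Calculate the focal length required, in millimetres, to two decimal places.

Sensor diagonal = √(12.52² + 7.41²) = √211.6585 ≈ 14.5485 mm.
From α = 2·arctan(d/2f) we get f = d / (2·tan(α/2)).
With d = 14.5485 mm and α/2 = 32.2°, tan(α/2) ≈ 0.62973, so f ≈ 14.5485 / 1.25947 ≈ 11.5513 mm.

11.55 mm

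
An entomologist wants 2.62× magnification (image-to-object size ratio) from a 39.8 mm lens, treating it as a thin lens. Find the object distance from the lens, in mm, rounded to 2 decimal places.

With m = dᵢ/dₒ and 1/f = 1/dₒ + 1/dᵢ, substituting dᵢ = m·dₒ gives 1/f = (1 + 1/m)/dₒ, hence dₒ = f·(1 + 1/m).
dₒ = 39.8 × (1 + 1/2.62) = 39.8 × 1.38168 ≈ 54.991 mm.

54.99 mm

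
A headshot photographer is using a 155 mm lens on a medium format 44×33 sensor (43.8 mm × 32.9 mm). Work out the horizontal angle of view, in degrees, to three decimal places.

16.084°

Angle of view α = 2·arctan(w/2f) with w = 43.8 mm and f = 155 mm.
w/2f = 0.14129; arctan(0.14129) ≈ 8.0421°, so α ≈ 16.0842°.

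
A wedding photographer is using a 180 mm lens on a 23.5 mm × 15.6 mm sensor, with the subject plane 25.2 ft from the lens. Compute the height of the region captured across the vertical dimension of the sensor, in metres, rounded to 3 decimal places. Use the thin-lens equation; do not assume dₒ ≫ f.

0.650 m

dₒ: 25.2 ft × 304.8 mm/ft = 7680.96 mm.
Similar triangles through the lens centre give W/dₒ = h/dᵢ; with 1/f = 1/dₒ + 1/dᵢ this gives W = h·(dₒ − f)/f.
W = 15.6 mm × (7680.96 − 180) / 180 = 15.6 × 41.6720 ≈ 650.083 mm = 0.650083 m.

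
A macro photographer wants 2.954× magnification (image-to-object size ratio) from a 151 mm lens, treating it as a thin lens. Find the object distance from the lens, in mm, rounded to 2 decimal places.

With m = dᵢ/dₒ and 1/f = 1/dₒ + 1/dᵢ, substituting dᵢ = m·dₒ gives 1/f = (1 + 1/m)/dₒ, hence dₒ = f·(1 + 1/m).
dₒ = 151 × (1 + 1/2.954) = 151 × 1.33852 ≈ 202.117 mm.

202.12 mm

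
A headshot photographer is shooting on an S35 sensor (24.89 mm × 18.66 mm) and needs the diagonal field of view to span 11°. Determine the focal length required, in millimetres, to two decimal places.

161.53 mm

Sensor diagonal = √(24.89² + 18.66²) = √967.7077 ≈ 31.1080 mm.
From α = 2·arctan(d/2f) we get f = d / (2·tan(α/2)).
With d = 31.1080 mm and α/2 = 5.5°, tan(α/2) ≈ 0.09629, so f ≈ 31.1080 / 0.19258 ≈ 161.5345 mm.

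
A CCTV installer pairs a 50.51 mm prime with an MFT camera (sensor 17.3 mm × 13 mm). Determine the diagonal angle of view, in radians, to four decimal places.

0.4221 rad

Sensor diagonal = √(17.3² + 13²) = √468.2900 ≈ 21.6400 mm.
Angle of view α = 2·arctan(d/2f) with d = 21.6400 mm and f = 50.51 mm.
d/2f = 0.21422; arctan(0.21422) ≈ 0.2110 rad, so α ≈ 0.4221 rad.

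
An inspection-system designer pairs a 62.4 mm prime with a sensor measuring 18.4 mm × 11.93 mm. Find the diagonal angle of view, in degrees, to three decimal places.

19.932°

Sensor diagonal = √(18.4² + 11.93²) = √480.8849 ≈ 21.9291 mm.
Angle of view α = 2·arctan(d/2f) with d = 21.9291 mm and f = 62.4 mm.
d/2f = 0.17571; arctan(0.17571) ≈ 9.9659°, so α ≈ 19.9319°.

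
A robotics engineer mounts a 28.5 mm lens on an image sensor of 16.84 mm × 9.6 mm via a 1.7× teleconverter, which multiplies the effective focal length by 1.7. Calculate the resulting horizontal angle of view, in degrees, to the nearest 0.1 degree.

19.7°

Effective focal length f = 28.5 × 1.7 = 48.45 mm.
α = 2·arctan(16.84 / (2 × 48.45)) = 2·arctan(0.17379) ≈ 19.7176°.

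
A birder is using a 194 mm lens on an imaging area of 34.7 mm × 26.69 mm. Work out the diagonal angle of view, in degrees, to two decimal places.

12.87°

Sensor diagonal = √(34.7² + 26.69²) = √1916.4461 ≈ 43.7772 mm.
Angle of view α = 2·arctan(d/2f) with d = 43.7772 mm and f = 194 mm.
d/2f = 0.11283; arctan(0.11283) ≈ 6.4373°, so α ≈ 12.8747°.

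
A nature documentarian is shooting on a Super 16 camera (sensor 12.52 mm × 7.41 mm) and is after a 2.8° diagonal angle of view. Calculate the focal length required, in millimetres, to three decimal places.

297.643 mm

Sensor diagonal = √(12.52² + 7.41²) = √211.6585 ≈ 14.5485 mm.
From α = 2·arctan(d/2f) we get f = d / (2·tan(α/2)).
With d = 14.5485 mm and α/2 = 1.4°, tan(α/2) ≈ 0.02444, so f ≈ 14.5485 / 0.04888 ≈ 297.6432 mm.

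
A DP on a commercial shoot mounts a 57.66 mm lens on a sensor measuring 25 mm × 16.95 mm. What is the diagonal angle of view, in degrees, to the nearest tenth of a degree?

29.4°

Sensor diagonal = √(25² + 16.95²) = √912.3025 ≈ 30.2043 mm.
Angle of view α = 2·arctan(d/2f) with d = 30.2043 mm and f = 57.66 mm.
d/2f = 0.26192; arctan(0.26192) ≈ 14.6771°, so α ≈ 29.3542°.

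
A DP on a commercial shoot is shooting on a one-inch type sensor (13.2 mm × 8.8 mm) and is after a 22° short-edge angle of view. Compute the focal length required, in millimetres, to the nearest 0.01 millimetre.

22.64 mm

From α = 2·arctan(h/2f) we get f = h / (2·tan(α/2)).
With h = 8.8 mm and α/2 = 11°, tan(α/2) ≈ 0.19438, so f ≈ 8.8 / 0.38876 ≈ 22.6360 mm.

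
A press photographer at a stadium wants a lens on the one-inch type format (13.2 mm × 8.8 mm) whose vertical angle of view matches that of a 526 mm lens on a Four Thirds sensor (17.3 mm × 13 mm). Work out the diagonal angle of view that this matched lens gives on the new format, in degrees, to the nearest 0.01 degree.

Equal vertical AOV ⇒ f₂ = f₁ · 8.8/13 = 526 × 0.67692 ≈ 356.0615 mm.
Sensor diagonal = √(13.2² + 8.8²) = √251.6800 ≈ 15.8644 mm.
Diagonal AOV on the new format = 2·arctan(15.8644 / (2 × 356.0615)) = 2·arctan(0.02228) ≈ 2.5524°.

2.55°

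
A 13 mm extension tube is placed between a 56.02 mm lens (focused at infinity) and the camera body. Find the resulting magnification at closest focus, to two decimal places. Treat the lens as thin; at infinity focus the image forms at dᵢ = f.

0.23×

The tube moves the image plane from f to f + e, so dᵢ = 56.02 + 13 = 69.02 mm. Focus is achieved when 1/f = 1/dₒ + 1/dᵢ, giving dₒ = 1/(1/f − 1/(f+e)).
Magnification m = dᵢ/dₒ = (f+e)·(1/f − 1/(f+e)) = e/f = 13/56.02 ≈ 0.2321.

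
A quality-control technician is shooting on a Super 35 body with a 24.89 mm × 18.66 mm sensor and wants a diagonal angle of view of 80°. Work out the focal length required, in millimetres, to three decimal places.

Sensor diagonal = √(24.89² + 18.66²) = √967.7077 ≈ 31.1080 mm.
From α = 2·arctan(d/2f) we get f = d / (2·tan(α/2)).
With d = 31.1080 mm and α/2 = 40°, tan(α/2) ≈ 0.83910, so f ≈ 31.1080 / 1.67820 ≈ 18.5365 mm.

18.537 mm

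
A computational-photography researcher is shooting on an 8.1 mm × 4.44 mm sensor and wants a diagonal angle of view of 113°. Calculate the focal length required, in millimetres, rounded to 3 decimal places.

Sensor diagonal = √(8.1² + 4.44²) = √85.3236 ≈ 9.2371 mm.
From α = 2·arctan(d/2f) we get f = d / (2·tan(α/2)).
With d = 9.2371 mm and α/2 = 56.5°, tan(α/2) ≈ 1.51084, so f ≈ 9.2371 / 3.02167 ≈ 3.0569 mm.

3.057 mm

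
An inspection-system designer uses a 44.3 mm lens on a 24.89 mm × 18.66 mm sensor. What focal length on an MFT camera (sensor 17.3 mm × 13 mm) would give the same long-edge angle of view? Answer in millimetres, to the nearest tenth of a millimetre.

Equal angle of view means equal width/f ratio, so f₂ = f₁ · (width₂/width₁) = 44.3 × 17.3/24.89.
f₂ = 44.3 × 0.69506 ≈ 30.791 mm.

30.8 mm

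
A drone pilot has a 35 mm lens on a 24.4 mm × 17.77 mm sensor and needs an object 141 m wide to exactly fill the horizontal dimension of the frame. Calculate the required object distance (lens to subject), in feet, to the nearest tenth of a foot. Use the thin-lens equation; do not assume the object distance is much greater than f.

W: 141 m = 141000 mm.
Magnification m = w/W = dᵢ/dₒ; combined with 1/f = 1/dₒ + 1/dᵢ this gives dₒ = f·(1 + W/w).
dₒ = 35 mm × (1 + 141000/24.4) = 35 × 5779.6885 ≈ 202289.098 mm = 202289.098/304.8 ft = 663.678 ft.

663.7 ft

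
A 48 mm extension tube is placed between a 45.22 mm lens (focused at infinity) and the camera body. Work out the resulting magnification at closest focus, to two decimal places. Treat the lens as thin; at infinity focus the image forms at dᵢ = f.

The tube moves the image plane from f to f + e, so dᵢ = 45.22 + 48 = 93.22 mm. Focus is achieved when 1/f = 1/dₒ + 1/dᵢ, giving dₒ = 1/(1/f − 1/(f+e)).
Magnification m = dᵢ/dₒ = (f+e)·(1/f − 1/(f+e)) = e/f = 48/45.22 ≈ 1.0615.

1.06×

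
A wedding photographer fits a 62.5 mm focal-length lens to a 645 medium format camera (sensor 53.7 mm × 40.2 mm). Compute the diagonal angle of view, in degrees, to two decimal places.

56.44°

Sensor diagonal = √(53.7² + 40.2²) = √4499.7300 ≈ 67.0800 mm.
Angle of view α = 2·arctan(d/2f) with d = 67.0800 mm and f = 62.5 mm.
d/2f = 0.53664; arctan(0.53664) ≈ 28.2198°, so α ≈ 56.4396°.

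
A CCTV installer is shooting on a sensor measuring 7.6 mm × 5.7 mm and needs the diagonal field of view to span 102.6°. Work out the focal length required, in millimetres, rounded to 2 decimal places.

3.81 mm

Sensor diagonal = √(7.6² + 5.7²) = √90.2500 ≈ 9.5000 mm.
From α = 2·arctan(d/2f) we get f = d / (2·tan(α/2)).
With d = 9.5000 mm and α/2 = 51.3°, tan(α/2) ≈ 1.24820, so f ≈ 9.5000 / 2.49641 ≈ 3.8055 mm.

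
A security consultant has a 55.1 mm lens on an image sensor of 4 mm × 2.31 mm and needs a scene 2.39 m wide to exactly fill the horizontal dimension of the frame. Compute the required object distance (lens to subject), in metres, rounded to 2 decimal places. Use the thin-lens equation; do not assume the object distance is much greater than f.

32.98 m

W: 2.39 m = 2390 mm.
Magnification m = w/W = dᵢ/dₒ; combined with 1/f = 1/dₒ + 1/dᵢ this gives dₒ = f·(1 + W/w).
dₒ = 55.1 mm × (1 + 2390/4) = 55.1 × 598.5000 ≈ 32977.350 mm = 32.9774 m.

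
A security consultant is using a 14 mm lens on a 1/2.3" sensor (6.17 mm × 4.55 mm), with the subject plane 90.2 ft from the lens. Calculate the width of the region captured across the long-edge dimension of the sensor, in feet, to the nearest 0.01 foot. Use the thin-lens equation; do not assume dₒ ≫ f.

39.73 ft

dₒ: 90.2 ft × 304.8 mm/ft = 27492.96 mm.
Similar triangles through the lens centre give W/dₒ = w/dᵢ; with 1/f = 1/dₒ + 1/dᵢ this gives W = w·(dₒ − f)/f.
W = 6.17 mm × (27493 − 14) / 14 = 6.17 × 1962.7828 ≈ 12110.370 mm = 12110.370/304.8 ft = 39.7322 ft.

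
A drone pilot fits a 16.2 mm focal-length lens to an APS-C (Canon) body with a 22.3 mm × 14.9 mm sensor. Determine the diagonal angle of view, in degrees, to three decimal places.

79.234°

Sensor diagonal = √(22.3² + 14.9²) = √719.3000 ≈ 26.8198 mm.
Angle of view α = 2·arctan(d/2f) with d = 26.8198 mm and f = 16.2 mm.
d/2f = 0.82777; arctan(0.82777) ≈ 39.6170°, so α ≈ 79.2339°.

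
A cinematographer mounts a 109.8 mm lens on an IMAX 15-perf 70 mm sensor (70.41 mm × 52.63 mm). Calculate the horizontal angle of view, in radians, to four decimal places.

0.6205 rad

Angle of view α = 2·arctan(w/2f) with w = 70.41 mm and f = 109.8 mm.
w/2f = 0.32063; arctan(0.32063) ≈ 0.3103 rad, so α ≈ 0.6205 rad.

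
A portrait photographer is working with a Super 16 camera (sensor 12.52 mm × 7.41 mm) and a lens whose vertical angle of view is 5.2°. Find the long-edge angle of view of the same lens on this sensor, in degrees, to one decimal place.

8.8°

From the vertical AOV: f = 7.41 / (2·tan(2.6°)) = 7.41 / 0.09082 ≈ 81.5904 mm.
Long-edge AOV = 2·arctan(12.52 / (2 × 81.5904)) = 2·arctan(0.07672) ≈ 8.7748°.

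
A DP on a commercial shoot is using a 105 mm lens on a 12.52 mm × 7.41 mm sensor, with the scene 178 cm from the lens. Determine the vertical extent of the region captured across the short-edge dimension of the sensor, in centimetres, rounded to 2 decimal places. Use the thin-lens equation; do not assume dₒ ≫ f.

11.82 cm

dₒ: 178 cm = 1780 mm.
Similar triangles through the lens centre give W/dₒ = h/dᵢ; with 1/f = 1/dₒ + 1/dᵢ this gives W = h·(dₒ − f)/f.
W = 7.41 mm × (1780 − 105) / 105 = 7.41 × 15.9524 ≈ 118.207 mm = 11.8207 cm.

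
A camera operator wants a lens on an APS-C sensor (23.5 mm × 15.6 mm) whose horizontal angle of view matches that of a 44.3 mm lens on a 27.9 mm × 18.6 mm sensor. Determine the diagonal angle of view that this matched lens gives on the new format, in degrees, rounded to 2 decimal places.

Equal horizontal AOV ⇒ f₂ = f₁ · 23.5/27.9 = 44.3 × 0.84229 ≈ 37.3136 mm.
Sensor diagonal = √(23.5² + 15.6²) = √795.6100 ≈ 28.2066 mm.
Diagonal AOV on the new format = 2·arctan(28.2066 / (2 × 37.3136)) = 2·arctan(0.37797) ≈ 41.4098°.

41.41°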